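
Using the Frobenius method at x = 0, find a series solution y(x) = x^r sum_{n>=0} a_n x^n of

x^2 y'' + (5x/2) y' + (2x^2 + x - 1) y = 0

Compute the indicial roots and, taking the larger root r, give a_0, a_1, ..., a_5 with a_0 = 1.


Write in Frobenius form y'' + (p(x)/x) y' + (q(x)/x^2) y = 0:
  p(x) = 5/2,  q(x) = 2x^2 + x - 1.
Indicial equation: r(r-1) + (5/2) r + (-1) = 0 -> roots r_1 = 1/2, r_2 = -2.
Take r = r_1 = 1/2. Let y(x) = x^r sum_{n>=0} a_n x^n with a_0 = 1.
Substitute y = x^r sum a_n x^n and match x^{r+n}. The recurrence is
  D(n) a_n + 1 a_{n-1} + 2 a_{n-2} = 0,  where D(n) = (r+n)(r+n-1) + (5/2)(r+n) + (-1).
  a_n = [-1 a_{n-1} - 2 a_{n-2}] / D(n).
Since the indicial polynomial factors as (r - r_1)(r - r_2), D(n) = (r_1 + n - r_1)(r_1 + n - r_2) = n(n + 5/2).
Evaluating step by step (a_0 = 1):
  n = 1: D(1) = 1(1 + 5/2) = 7/2; numerator = -1(1) = -1; a_1 = (-1)/(7/2) = -2/7
  n = 2: D(2) = 2(2 + 5/2) = 9; numerator = -1(-2/7) - 2(1) = -12/7; a_2 = (-12/7)/(9) = -4/21
  n = 3: D(3) = 3(3 + 5/2) = 33/2; numerator = -1(-4/21) - 2(-2/7) = 16/21; a_3 = (16/21)/(33/2) = 32/693
  n = 4: D(4) = 4(4 + 5/2) = 26; numerator = -1(32/693) - 2(-4/21) = 232/693; a_4 = (232/693)/(26) = 116/9009
  n = 5: D(5) = 5(5 + 5/2) = 75/2; numerator = -1(116/9009) - 2(32/693) = -316/3003; a_5 = (-316/3003)/(75/2) = -632/225225

r = 1/2; a_0 = 1; a_1 = -2/7; a_2 = -4/21; a_3 = 32/693; a_4 = 116/9009; a_5 = -632/225225


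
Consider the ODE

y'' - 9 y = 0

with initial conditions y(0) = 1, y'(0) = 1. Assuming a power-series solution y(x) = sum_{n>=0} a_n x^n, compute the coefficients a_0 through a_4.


Ansatz: y(x) = sum_{n>=0} a_n x^n, so y'(x) = sum_{n>=1} n a_n x^(n-1) and y''(x) = sum_{n>=2} n(n-1) a_n x^(n-2).
Substitute into P(x) y'' + Q(x) y' + R(x) y = 0 with P(x) = 1, Q(x) = 0, R(x) = -9, and match powers of x.
Initial conditions: a_0 = 1, a_1 = 1.
Setting the coefficient of each power of x to zero and solving order by order (substituting the coefficients already found):
  x^0: 2 a_2 - 9 a_0 = 0  ->  2 a_2 = 9 a_0 = 9  ->  a_2 = 9/2
  x^1: 6 a_3 - 9 a_1 = 0  ->  6 a_3 = 9 a_1 = 9  ->  a_3 = 3/2
  x^2: 12 a_4 - 9 a_2 = 0  ->  12 a_4 = 9 a_2 = 81/2  ->  a_4 = 27/8
Truncated series: y(x) = 1 + x + (9/2) x^2 + (3/2) x^3 + (27/8) x^4 + O(x^5).

a_0 = 1; a_1 = 1; a_2 = 9/2; a_3 = 3/2; a_4 = 27/8


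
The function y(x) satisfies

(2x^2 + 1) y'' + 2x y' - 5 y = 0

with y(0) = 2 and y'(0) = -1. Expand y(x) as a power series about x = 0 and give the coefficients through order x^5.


Ansatz: y(x) = sum_{n>=0} a_n x^n, so y'(x) = sum_{n>=1} n a_n x^(n-1) and y''(x) = sum_{n>=2} n(n-1) a_n x^(n-2).
Substitute into P(x) y'' + Q(x) y' + R(x) y = 0 with P(x) = 2x^2 + 1, Q(x) = 2x, R(x) = -5, and match powers of x.
Initial conditions: a_0 = 2, a_1 = -1.
Setting the coefficient of each power of x to zero and solving order by order (substituting the coefficients already found):
  x^0: 2 a_2 - 5 a_0 = 0  ->  2 a_2 = 5 a_0 = 10  ->  a_2 = 5
  x^1: 6 a_3 - 3 a_1 = 0  ->  6 a_3 = 3 a_1 = -3  ->  a_3 = -1/2
  x^2: 12 a_4 + 3 a_2 = 0  ->  12 a_4 = -3 a_2 = -15  ->  a_4 = -5/4
  x^3: 20 a_5 + 13 a_3 = 0  ->  20 a_5 = -13 a_3 = 13/2  ->  a_5 = 13/40
Truncated series: y(x) = 2 - x + 5 x^2 - (1/2) x^3 - (5/4) x^4 + (13/40) x^5 + O(x^6).

a_0 = 2; a_1 = -1; a_2 = 5; a_3 = -1/2; a_4 = -5/4; a_5 = 13/40


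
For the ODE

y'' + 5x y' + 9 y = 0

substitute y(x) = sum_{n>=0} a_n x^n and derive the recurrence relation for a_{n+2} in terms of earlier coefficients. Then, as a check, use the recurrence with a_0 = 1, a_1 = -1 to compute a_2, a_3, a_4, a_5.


Substitute y = sum_n a_n x^n.
y''(x) has coefficient (n+2)(n+1) a_{n+2} at x^n;
5 x y'(x) has coefficient 5 n a_n at x^n (shift);
9 y(x) has coefficient 9 a_n at x^n.
Matching x^n: (n+2)(n+1) a_{n+2} + (5n + 9) a_n = 0.
Thus a_{n+2} = (-5n - 9) / ((n+1)(n+2)) * a_n.

Check with a_0 = 1, a_1 = -1 (apply the recurrence for n = 0, 1, 2, 3): a_0 = 1, a_1 = -1, a_2 = -9/2, a_3 = 7/3, a_4 = 57/8, a_5 = -14/5.

a_(n+2) = (-5n - 9) / ((n+1)(n+2)) * a_n; check: a_0 = 1, a_1 = -1, a_2 = -9/2, a_3 = 7/3, a_4 = 57/8, a_5 = -14/5


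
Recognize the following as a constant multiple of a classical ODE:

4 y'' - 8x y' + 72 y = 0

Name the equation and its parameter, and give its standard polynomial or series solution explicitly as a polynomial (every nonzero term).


All three coefficients share the factor 4; dividing through by 4 gives  y'' - 2x y' + 18 y = 0.
This matches the Hermite equation y'' - 2x y' + 2n y = 0 with 2n = 18, so n = 9; the polynomial solution is H_9(x).
With y = sum_k a_k x^k, matching x^k gives (k+2)(k+1) a_{k+2} = 2(k - n) a_k = 2(k - 9) a_k. The right side vanishes at k = 9, so the series with the parity of 9 terminates at degree 9.
Standard normalization: leading coefficient of H_n is 2^n, so a_9 = 2^9 = 512. Work downward with a_k = (k+1)(k+2) a_{k+2} / (2(k - n)):
  a_7 = (8)(9)(512) / (2(7 - 9)) = 36864/(-4) = -9216
  a_5 = (6)(7)(-9216) / (2(5 - 9)) = -387072/(-8) = 48384
  a_3 = (4)(5)(48384) / (2(3 - 9)) = 967680/(-12) = -80640
  a_1 = (2)(3)(-80640) / (2(1 - 9)) = -483840/(-16) = 30240
Hence H_9(x) = 512 x^9 - 9216 x^7 + 48384 x^5 - 80640 x^3 + 30240 x.

H_9(x); series = 512 x^9 - 9216 x^7 + 48384 x^5 - 80640 x^3 + 30240 x


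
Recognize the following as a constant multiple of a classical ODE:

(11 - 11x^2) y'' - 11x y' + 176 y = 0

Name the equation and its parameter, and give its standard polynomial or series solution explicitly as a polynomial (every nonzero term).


All three coefficients share the factor 11; dividing through by 11 gives  (1 - x^2) y'' - x y' + 16 y = 0.
This matches the Chebyshev equation (1 - x^2) y'' - x y' + n^2 y = 0 (note the -x y' term, not -2x y') with n^2 = 16, so n = 4; the polynomial solution is T_4(x).
With y = sum_k a_k x^k, matching x^k gives (k+2)(k+1) a_{k+2} = (k^2 - n^2) a_k = (k - 4)(k + 4) a_k. The right side vanishes at k = 4, so the series with the parity of 4 terminates at degree 4.
Standard normalization: leading coefficient of T_n is 2^(n-1), so a_4 = 2^3 = 8. Work downward with a_k = (k+1)(k+2) a_{k+2} / ((k - 4)(k + 4)):
  a_2 = (3)(4)(8) / ((2 - 4)(2 + 4)) = 96/(-12) = -8
  a_0 = (1)(2)(-8) / ((0 - 4)(0 + 4)) = -16/(-16) = 1
Hence T_4(x) = 8 x^4 - 8 x^2 + 1.

T_4(x); series = 8 x^4 - 8 x^2 + 1


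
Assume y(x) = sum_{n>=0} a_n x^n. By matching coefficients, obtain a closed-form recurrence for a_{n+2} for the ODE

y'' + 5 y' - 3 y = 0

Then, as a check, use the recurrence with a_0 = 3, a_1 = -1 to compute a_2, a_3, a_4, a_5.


Substitute y = sum_n a_n x^n.
y''(x) has coefficient (n+2)(n+1) a_{n+2} at x^n;
5 y'(x) has coefficient 5 (n+1) a_{n+1} at x^n;
-3 y(x) has coefficient -3 a_n at x^n.
Matching x^n: (n+2)(n+1) a_{n+2} + 5 (n+1) a_{n+1} - 3 a_n = 0.
Thus a_{n+2} = [-5 (n+1) a_{n+1} + 3 a_n] / ((n+1)(n+2)).

Check with a_0 = 3, a_1 = -1 (apply the recurrence for n = 0, 1, 2, 3): a_0 = 3, a_1 = -1, a_2 = 7, a_3 = -73/6, a_4 = 407/24, a_5 = -1127/60.

a_(n+2) = [-5 (n+1) a_(n+1) + 3 a_n] / ((n+1)(n+2)); check: a_0 = 3, a_1 = -1, a_2 = 7, a_3 = -73/6, a_4 = 407/24, a_5 = -1127/60


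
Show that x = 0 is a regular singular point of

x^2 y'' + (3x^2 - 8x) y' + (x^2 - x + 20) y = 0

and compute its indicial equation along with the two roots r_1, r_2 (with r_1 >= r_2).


Divide by x^2 to reach normal form y'' + P_1(x) y' + P_2(x) y = 0 with P_1(x) = 3 - 8/x and P_2(x) = 1 - 1/x + 20/x^2.
x = 0 is a singular point because the y'-coefficient 3 - 8/x has a pole at x = 0 and the y-coefficient 1 - 1/x + 20/x^2 has a pole at x = 0.
It is a regular singular point because x P_1(x) = p(x) = 3x - 8 and x^2 P_2(x) = q(x) = x^2 - x + 20 are polynomials, hence analytic at x = 0.
p(0) = -8,  q(0) = 20.
Indicial equation: r(r-1) + p(0) r + q(0) = 0, i.e. r^2 + (p(0) - 1) r + q(0) = 0, i.e. r^2 - 9 r + 20 = 0.
Discriminant: (-9)^2 - 4(20) = 1, so r = (9 ± 1)/2.
Solving: r_1 = 5, r_2 = 4.

indicial: r^2 - 9 r + 20 = 0; roots r_1 = 5, r_2 = 4


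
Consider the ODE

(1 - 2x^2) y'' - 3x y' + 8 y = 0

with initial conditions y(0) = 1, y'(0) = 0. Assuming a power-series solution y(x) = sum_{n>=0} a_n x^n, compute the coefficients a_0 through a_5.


Ansatz: y(x) = sum_{n>=0} a_n x^n, so y'(x) = sum_{n>=1} n a_n x^(n-1) and y''(x) = sum_{n>=2} n(n-1) a_n x^(n-2).
Substitute into P(x) y'' + Q(x) y' + R(x) y = 0 with P(x) = 1 - 2x^2, Q(x) = -3x, R(x) = 8, and match powers of x.
Initial conditions: a_0 = 1, a_1 = 0.
Setting the coefficient of each power of x to zero and solving order by order (substituting the coefficients already found):
  x^0: 2 a_2 + 8 a_0 = 0  ->  2 a_2 = -8 a_0 = -8  ->  a_2 = -4
  x^1: 6 a_3 + 5 a_1 = 0  ->  6 a_3 = -5 a_1 = 0  ->  a_3 = 0
  x^2: 12 a_4 - 2 a_2 = 0  ->  12 a_4 = 2 a_2 = -8  ->  a_4 = -2/3
  x^3: 20 a_5 - 13 a_3 = 0  ->  20 a_5 = 13 a_3 = 0  ->  a_5 = 0
Truncated series: y(x) = 1 - 4 x^2 - (2/3) x^4 + O(x^6).

a_0 = 1; a_1 = 0; a_2 = -4; a_3 = 0; a_4 = -2/3; a_5 = 0


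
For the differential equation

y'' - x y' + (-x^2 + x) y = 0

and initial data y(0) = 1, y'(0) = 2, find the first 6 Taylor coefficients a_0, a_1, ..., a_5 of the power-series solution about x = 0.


Ansatz: y(x) = sum_{n>=0} a_n x^n, so y'(x) = sum_{n>=1} n a_n x^(n-1) and y''(x) = sum_{n>=2} n(n-1) a_n x^(n-2).
Substitute into P(x) y'' + Q(x) y' + R(x) y = 0 with P(x) = 1, Q(x) = -x, R(x) = -x^2 + x, and match powers of x.
Initial conditions: a_0 = 1, a_1 = 2.
Setting the coefficient of each power of x to zero and solving order by order (substituting the coefficients already found):
  x^0: 2 a_2 = 0  ->  a_2 = 0
  x^1: 6 a_3 - a_1 + a_0 = 0  ->  6 a_3 = a_1 - a_0 = 1  ->  a_3 = 1/6
  x^2: 12 a_4 - 2 a_2 + a_1 - a_0 = 0  ->  12 a_4 = 2 a_2 - a_1 + a_0 = -1  ->  a_4 = -1/12
  x^3: 20 a_5 - 3 a_3 + a_2 - a_1 = 0  ->  20 a_5 = 3 a_3 - a_2 + a_1 = 5/2  ->  a_5 = 1/8
Truncated series: y(x) = 1 + 2 x + (1/6) x^3 - (1/12) x^4 + (1/8) x^5 + O(x^6).

a_0 = 1; a_1 = 2; a_2 = 0; a_3 = 1/6; a_4 = -1/12; a_5 = 1/8


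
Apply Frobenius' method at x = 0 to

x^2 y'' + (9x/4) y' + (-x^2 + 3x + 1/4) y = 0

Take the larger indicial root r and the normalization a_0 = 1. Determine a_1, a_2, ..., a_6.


Write in Frobenius form y'' + (p(x)/x) y' + (q(x)/x^2) y = 0:
  p(x) = 9/4,  q(x) = -x^2 + 3x + 1/4.
Indicial equation: r(r-1) + (9/4) r + (1/4) = 0 -> roots r_1 = -1/4, r_2 = -1.
Take r = r_1 = -1/4. Let y(x) = x^r sum_{n>=0} a_n x^n with a_0 = 1.
Substitute y = x^r sum a_n x^n and match x^{r+n}. The recurrence is
  D(n) a_n + 3 a_{n-1} - 1 a_{n-2} = 0,  where D(n) = (r+n)(r+n-1) + (9/4)(r+n) + (1/4).
  a_n = [-3 a_{n-1} + 1 a_{n-2}] / D(n).
Since the indicial polynomial factors as (r - r_1)(r - r_2), D(n) = (r_1 + n - r_1)(r_1 + n - r_2) = n(n + 3/4).
Evaluating step by step (a_0 = 1):
  n = 1: D(1) = 1(1 + 3/4) = 7/4; numerator = -3(1) = -3; a_1 = (-3)/(7/4) = -12/7
  n = 2: D(2) = 2(2 + 3/4) = 11/2; numerator = -3(-12/7) + 1(1) = 43/7; a_2 = (43/7)/(11/2) = 86/77
  n = 3: D(3) = 3(3 + 3/4) = 45/4; numerator = -3(86/77) + 1(-12/7) = -390/77; a_3 = (-390/77)/(45/4) = -104/231
  n = 4: D(4) = 4(4 + 3/4) = 19; numerator = -3(-104/231) + 1(86/77) = 190/77; a_4 = (190/77)/(19) = 10/77
  n = 5: D(5) = 5(5 + 3/4) = 115/4; numerator = -3(10/77) + 1(-104/231) = -194/231; a_5 = (-194/231)/(115/4) = -776/26565
  n = 6: D(6) = 6(6 + 3/4) = 81/2; numerator = -3(-776/26565) + 1(10/77) = 1926/8855; a_6 = (1926/8855)/(81/2) = 428/79695

r = -1/4; a_0 = 1; a_1 = -12/7; a_2 = 86/77; a_3 = -104/231; a_4 = 10/77; a_5 = -776/26565; a_6 = 428/79695


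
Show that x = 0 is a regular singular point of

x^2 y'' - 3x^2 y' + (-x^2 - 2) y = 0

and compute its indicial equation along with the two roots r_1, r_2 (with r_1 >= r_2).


Divide by x^2 to reach normal form y'' + P_1(x) y' + P_2(x) y = 0 with P_1(x) = -3 and P_2(x) = -1 - 2/x^2.
x = 0 is a singular point because the y-coefficient -1 - 2/x^2 has a pole at x = 0.
It is a regular singular point because x P_1(x) = p(x) = -3x and x^2 P_2(x) = q(x) = -x^2 - 2 are polynomials, hence analytic at x = 0.
p(0) = 0,  q(0) = -2.
Indicial equation: r(r-1) + p(0) r + q(0) = 0, i.e. r^2 + (p(0) - 1) r + q(0) = 0, i.e. r^2 - 1 r - 2 = 0.
Discriminant: (-1)^2 - 4(-2) = 9, so r = (1 ± 3)/2.
Solving: r_1 = 2, r_2 = -1.

indicial: r^2 - 1 r - 2 = 0; roots r_1 = 2, r_2 = -1


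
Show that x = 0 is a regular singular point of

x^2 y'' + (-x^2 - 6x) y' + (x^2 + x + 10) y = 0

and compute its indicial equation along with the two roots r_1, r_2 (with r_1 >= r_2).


Divide by x^2 to reach normal form y'' + P_1(x) y' + P_2(x) y = 0 with P_1(x) = -1 - 6/x and P_2(x) = 1 + 1/x + 10/x^2.
x = 0 is a singular point because the y'-coefficient -1 - 6/x has a pole at x = 0 and the y-coefficient 1 + 1/x + 10/x^2 has a pole at x = 0.
It is a regular singular point because x P_1(x) = p(x) = -x - 6 and x^2 P_2(x) = q(x) = x^2 + x + 10 are polynomials, hence analytic at x = 0.
p(0) = -6,  q(0) = 10.
Indicial equation: r(r-1) + p(0) r + q(0) = 0, i.e. r^2 + (p(0) - 1) r + q(0) = 0, i.e. r^2 - 7 r + 10 = 0.
Discriminant: (-7)^2 - 4(10) = 9, so r = (7 ± 3)/2.
Solving: r_1 = 5, r_2 = 2.

indicial: r^2 - 7 r + 10 = 0; roots r_1 = 5, r_2 = 2


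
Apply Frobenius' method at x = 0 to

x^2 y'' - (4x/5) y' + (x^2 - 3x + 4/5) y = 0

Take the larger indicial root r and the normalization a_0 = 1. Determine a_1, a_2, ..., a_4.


Write in Frobenius form y'' + (p(x)/x) y' + (q(x)/x^2) y = 0:
  p(x) = -4/5,  q(x) = x^2 - 3x + 4/5.
Indicial equation: r(r-1) + (-4/5) r + (4/5) = 0 -> roots r_1 = 1, r_2 = 4/5.
Take r = r_1 = 1. Let y(x) = x^r sum_{n>=0} a_n x^n with a_0 = 1.
Substitute y = x^r sum a_n x^n and match x^{r+n}. The recurrence is
  D(n) a_n - 3 a_{n-1} + 1 a_{n-2} = 0,  where D(n) = (r+n)(r+n-1) + (-4/5)(r+n) + (4/5).
  a_n = [3 a_{n-1} - 1 a_{n-2}] / D(n).
Since the indicial polynomial factors as (r - r_1)(r - r_2), D(n) = (r_1 + n - r_1)(r_1 + n - r_2) = n(n + 1/5).
Evaluating step by step (a_0 = 1):
  n = 1: D(1) = 1(1 + 1/5) = 6/5; numerator = 3(1) = 3; a_1 = (3)/(6/5) = 5/2
  n = 2: D(2) = 2(2 + 1/5) = 22/5; numerator = 3(5/2) - 1(1) = 13/2; a_2 = (13/2)/(22/5) = 65/44
  n = 3: D(3) = 3(3 + 1/5) = 48/5; numerator = 3(65/44) - 1(5/2) = 85/44; a_3 = (85/44)/(48/5) = 425/2112
  n = 4: D(4) = 4(4 + 1/5) = 84/5; numerator = 3(425/2112) - 1(65/44) = -615/704; a_4 = (-615/704)/(84/5) = -1025/19712

r = 1; a_0 = 1; a_1 = 5/2; a_2 = 65/44; a_3 = 425/2112; a_4 = -1025/19712


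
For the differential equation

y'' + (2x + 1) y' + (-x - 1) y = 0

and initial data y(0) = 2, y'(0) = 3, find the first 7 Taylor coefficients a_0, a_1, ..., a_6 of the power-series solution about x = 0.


Ansatz: y(x) = sum_{n>=0} a_n x^n, so y'(x) = sum_{n>=1} n a_n x^(n-1) and y''(x) = sum_{n>=2} n(n-1) a_n x^(n-2).
Substitute into P(x) y'' + Q(x) y' + R(x) y = 0 with P(x) = 1, Q(x) = 2x + 1, R(x) = -x - 1, and match powers of x.
Initial conditions: a_0 = 2, a_1 = 3.
Setting the coefficient of each power of x to zero and solving order by order (substituting the coefficients already found):
  x^0: 2 a_2 + a_1 - a_0 = 0  ->  2 a_2 = -a_1 + a_0 = -1  ->  a_2 = -1/2
  x^1: 6 a_3 + 2 a_2 + a_1 - a_0 = 0  ->  6 a_3 = -2 a_2 - a_1 + a_0 = 0  ->  a_3 = 0
  x^2: 12 a_4 + 3 a_3 + 3 a_2 - a_1 = 0  ->  12 a_4 = -3 a_3 - 3 a_2 + a_1 = 9/2  ->  a_4 = 3/8
  x^3: 20 a_5 + 4 a_4 + 5 a_3 - a_2 = 0  ->  20 a_5 = -4 a_4 - 5 a_3 + a_2 = -2  ->  a_5 = -1/10
  x^4: 30 a_6 + 5 a_5 + 7 a_4 - a_3 = 0  ->  30 a_6 = -5 a_5 - 7 a_4 + a_3 = -17/8  ->  a_6 = -17/240
Truncated series: y(x) = 2 + 3 x - (1/2) x^2 + (3/8) x^4 - (1/10) x^5 - (17/240) x^6 + O(x^7).

a_0 = 2; a_1 = 3; a_2 = -1/2; a_3 = 0; a_4 = 3/8; a_5 = -1/10; a_6 = -17/240


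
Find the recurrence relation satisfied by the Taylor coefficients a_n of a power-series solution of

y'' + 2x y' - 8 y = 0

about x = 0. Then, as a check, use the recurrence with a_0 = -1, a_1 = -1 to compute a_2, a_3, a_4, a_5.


Substitute y = sum_n a_n x^n.
y''(x) has coefficient (n+2)(n+1) a_{n+2} at x^n;
2 x y'(x) has coefficient 2 n a_n at x^n (shift);
-8 y(x) has coefficient -8 a_n at x^n.
Matching x^n: (n+2)(n+1) a_{n+2} + (2n - 8) a_n = 0.
Thus a_{n+2} = (-2n + 8) / ((n+1)(n+2)) * a_n.

Check with a_0 = -1, a_1 = -1 (apply the recurrence for n = 0, 1, 2, 3): a_0 = -1, a_1 = -1, a_2 = -4, a_3 = -1, a_4 = -4/3, a_5 = -1/10.

a_(n+2) = (-2n + 8) / ((n+1)(n+2)) * a_n; check: a_0 = -1, a_1 = -1, a_2 = -4, a_3 = -1, a_4 = -4/3, a_5 = -1/10


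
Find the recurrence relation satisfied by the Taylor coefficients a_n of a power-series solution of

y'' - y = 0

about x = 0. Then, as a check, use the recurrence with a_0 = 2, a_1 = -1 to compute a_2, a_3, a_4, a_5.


Substitute y = sum_n a_n x^n into y'' + (const) y = 0.
y''(x) = sum_{n>=0} (n+2)(n+1) a_{n+2} x^n.
The ODE becomes sum_n [(n+2)(n+1) a_{n+2} - 1 a_n] x^n = 0.
Setting each coefficient to zero gives the recurrence:
  (n+2)(n+1) a_{n+2} - 1 a_n = 0,
  a_{n+2} = 1 / ((n+1)(n+2)) a_n.

Check with a_0 = 2, a_1 = -1 (apply the recurrence for n = 0, 1, 2, 3): a_0 = 2, a_1 = -1, a_2 = 1, a_3 = -1/6, a_4 = 1/12, a_5 = -1/120.

a_{n+2} = 1/((n+1)(n+2)) * a_n; check: a_0 = 2, a_1 = -1, a_2 = 1, a_3 = -1/6, a_4 = 1/12, a_5 = -1/120


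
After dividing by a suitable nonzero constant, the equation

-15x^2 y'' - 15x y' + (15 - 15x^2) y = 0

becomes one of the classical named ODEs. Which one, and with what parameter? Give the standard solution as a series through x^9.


All three coefficients share the factor -15; dividing through by -15 gives  x^2 y'' + x y' + (x^2 - 1) y = 0.
This matches the Bessel equation x^2 y'' + x y' + (x^2 - nu^2) y = 0 with nu^2 = 1, so nu = 1; the solution bounded at x = 0 is J_1(x).
Frobenius at x = 0: indicial roots ±nu; for r = nu the recurrence k(k + 2nu) c_k = -c_{k-2} gives the standard series J_nu(x) = sum_{k>=0} (-1)^k / (k! (k+nu)!) (x/2)^(2k+nu). Evaluate the first 5 terms:
  k = 0: (-1)^0 / (0! * 1! * 2^1) x^1 = 1/(1*1*2) x^1 = (1/2) x^1
  k = 1: (-1)^1 / (1! * 2! * 2^3) x^3 = -1/(1*2*8) x^3 = (-1/16) x^3
  k = 2: (-1)^2 / (2! * 3! * 2^5) x^5 = 1/(2*6*32) x^5 = (1/384) x^5
  k = 3: (-1)^3 / (3! * 4! * 2^7) x^7 = -1/(6*24*128) x^7 = (-1/18432) x^7
  k = 4: (-1)^4 / (4! * 5! * 2^9) x^9 = 1/(24*120*512) x^9 = (1/1474560) x^9
Hence J_1(x) = x^9/1474560 - x^7/18432 + x^5/384 - x^3/16 + x/2 + ....

J_1(x); series = x^9/1474560 - x^7/18432 + x^5/384 - x^3/16 + x/2


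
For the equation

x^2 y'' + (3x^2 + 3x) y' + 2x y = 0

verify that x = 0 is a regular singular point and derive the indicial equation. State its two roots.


Divide by x^2 to reach normal form y'' + P_1(x) y' + P_2(x) y = 0 with P_1(x) = 3 + 3/x and P_2(x) = 2/x.
x = 0 is a singular point because the y'-coefficient 3 + 3/x has a pole at x = 0 and the y-coefficient 2/x has a pole at x = 0.
It is a regular singular point because x P_1(x) = p(x) = 3x + 3 and x^2 P_2(x) = q(x) = 2x are polynomials, hence analytic at x = 0.
p(0) = 3,  q(0) = 0.
Indicial equation: r(r-1) + p(0) r + q(0) = 0, i.e. r^2 + (p(0) - 1) r + q(0) = 0, i.e. r^2 + 2 r = 0.
Discriminant: (2)^2 - 4(0) = 4, so r = (-2 ± 2)/2.
Solving: r_1 = 0, r_2 = -2.

indicial: r^2 + 2 r = 0; roots r_1 = 0, r_2 = -2


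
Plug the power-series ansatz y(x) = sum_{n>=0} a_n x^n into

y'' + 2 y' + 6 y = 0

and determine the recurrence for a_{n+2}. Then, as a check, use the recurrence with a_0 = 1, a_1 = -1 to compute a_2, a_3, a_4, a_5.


Substitute y = sum_n a_n x^n.
y''(x) has coefficient (n+2)(n+1) a_{n+2} at x^n;
2 y'(x) has coefficient 2 (n+1) a_{n+1} at x^n;
6 y(x) has coefficient 6 a_n at x^n.
Matching x^n: (n+2)(n+1) a_{n+2} + 2 (n+1) a_{n+1} + 6 a_n = 0.
Thus a_{n+2} = [-2 (n+1) a_{n+1} - 6 a_n] / ((n+1)(n+2)).

Check with a_0 = 1, a_1 = -1 (apply the recurrence for n = 0, 1, 2, 3): a_0 = 1, a_1 = -1, a_2 = -2, a_3 = 7/3, a_4 = -1/6, a_5 = -19/30.

a_(n+2) = [-2 (n+1) a_(n+1) - 6 a_n] / ((n+1)(n+2)); check: a_0 = 1, a_1 = -1, a_2 = -2, a_3 = 7/3, a_4 = -1/6, a_5 = -19/30


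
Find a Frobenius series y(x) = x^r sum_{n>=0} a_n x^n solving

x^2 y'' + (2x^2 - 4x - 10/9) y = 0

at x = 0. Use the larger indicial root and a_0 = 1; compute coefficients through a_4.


Write in Frobenius form y'' + (p(x)/x) y' + (q(x)/x^2) y = 0:
  p(x) = 0,  q(x) = 2x^2 - 4x - 10/9.
Indicial equation: r(r-1) + (0) r + (-10/9) = 0 -> roots r_1 = 5/3, r_2 = -2/3.
Take r = r_1 = 5/3. Let y(x) = x^r sum_{n>=0} a_n x^n with a_0 = 1.
Substitute y = x^r sum a_n x^n and match x^{r+n}. The recurrence is
  D(n) a_n - 4 a_{n-1} + 2 a_{n-2} = 0,  where D(n) = (r+n)(r+n-1) + (0)(r+n) + (-10/9).
  a_n = [4 a_{n-1} - 2 a_{n-2}] / D(n).
Since the indicial polynomial factors as (r - r_1)(r - r_2), D(n) = (r_1 + n - r_1)(r_1 + n - r_2) = n(n + 7/3).
Evaluating step by step (a_0 = 1):
  n = 1: D(1) = 1(1 + 7/3) = 10/3; numerator = 4(1) = 4; a_1 = (4)/(10/3) = 6/5
  n = 2: D(2) = 2(2 + 7/3) = 26/3; numerator = 4(6/5) - 2(1) = 14/5; a_2 = (14/5)/(26/3) = 21/65
  n = 3: D(3) = 3(3 + 7/3) = 16; numerator = 4(21/65) - 2(6/5) = -72/65; a_3 = (-72/65)/(16) = -9/130
  n = 4: D(4) = 4(4 + 7/3) = 76/3; numerator = 4(-9/130) - 2(21/65) = -12/13; a_4 = (-12/13)/(76/3) = -9/247

r = 5/3; a_0 = 1; a_1 = 6/5; a_2 = 21/65; a_3 = -9/130; a_4 = -9/247


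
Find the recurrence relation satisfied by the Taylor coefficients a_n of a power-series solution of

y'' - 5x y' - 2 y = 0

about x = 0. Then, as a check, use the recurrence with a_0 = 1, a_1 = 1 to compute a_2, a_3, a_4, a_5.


Substitute y = sum_n a_n x^n.
y''(x) has coefficient (n+2)(n+1) a_{n+2} at x^n;
-5 x y'(x) has coefficient -5 n a_n at x^n (shift);
-2 y(x) has coefficient -2 a_n at x^n.
Matching x^n: (n+2)(n+1) a_{n+2} + (-5n - 2) a_n = 0.
Thus a_{n+2} = (5n + 2) / ((n+1)(n+2)) * a_n.

Check with a_0 = 1, a_1 = 1 (apply the recurrence for n = 0, 1, 2, 3): a_0 = 1, a_1 = 1, a_2 = 1, a_3 = 7/6, a_4 = 1, a_5 = 119/120.

a_(n+2) = (5n + 2) / ((n+1)(n+2)) * a_n; check: a_0 = 1, a_1 = 1, a_2 = 1, a_3 = 7/6, a_4 = 1, a_5 = 119/120


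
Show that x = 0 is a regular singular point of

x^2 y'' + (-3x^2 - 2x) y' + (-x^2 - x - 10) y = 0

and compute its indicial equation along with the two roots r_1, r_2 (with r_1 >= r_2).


Divide by x^2 to reach normal form y'' + P_1(x) y' + P_2(x) y = 0 with P_1(x) = -3 - 2/x and P_2(x) = -1 - 1/x - 10/x^2.
x = 0 is a singular point because the y'-coefficient -3 - 2/x has a pole at x = 0 and the y-coefficient -1 - 1/x - 10/x^2 has a pole at x = 0.
It is a regular singular point because x P_1(x) = p(x) = -3x - 2 and x^2 P_2(x) = q(x) = -x^2 - x - 10 are polynomials, hence analytic at x = 0.
p(0) = -2,  q(0) = -10.
Indicial equation: r(r-1) + p(0) r + q(0) = 0, i.e. r^2 + (p(0) - 1) r + q(0) = 0, i.e. r^2 - 3 r - 10 = 0.
Discriminant: (-3)^2 - 4(-10) = 49, so r = (3 ± 7)/2.
Solving: r_1 = 5, r_2 = -2.

indicial: r^2 - 3 r - 10 = 0; roots r_1 = 5, r_2 = -2


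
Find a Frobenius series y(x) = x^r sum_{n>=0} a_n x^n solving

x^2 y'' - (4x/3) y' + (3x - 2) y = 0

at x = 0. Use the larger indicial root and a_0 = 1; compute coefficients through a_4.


Write in Frobenius form y'' + (p(x)/x) y' + (q(x)/x^2) y = 0:
  p(x) = -4/3,  q(x) = 3x - 2.
Indicial equation: r(r-1) + (-4/3) r + (-2) = 0 -> roots r_1 = 3, r_2 = -2/3.
Take r = r_1 = 3. Let y(x) = x^r sum_{n>=0} a_n x^n with a_0 = 1.
Substitute y = x^r sum a_n x^n and match x^{r+n}. The recurrence is
  D(n) a_n + 3 a_{n-1} = 0,  where D(n) = (r+n)(r+n-1) + (-4/3)(r+n) + (-2).
  a_n = -3 / D(n) * a_{n-1}.
Since the indicial polynomial factors as (r - r_1)(r - r_2), D(n) = (r_1 + n - r_1)(r_1 + n - r_2) = n(n + 11/3).
Evaluating step by step (a_0 = 1):
  n = 1: D(1) = 1(1 + 11/3) = 14/3; numerator = -3(1) = -3; a_1 = (-3)/(14/3) = -9/14
  n = 2: D(2) = 2(2 + 11/3) = 34/3; numerator = -3(-9/14) = 27/14; a_2 = (27/14)/(34/3) = 81/476
  n = 3: D(3) = 3(3 + 11/3) = 20; numerator = -3(81/476) = -243/476; a_3 = (-243/476)/(20) = -243/9520
  n = 4: D(4) = 4(4 + 11/3) = 92/3; numerator = -3(-243/9520) = 729/9520; a_4 = (729/9520)/(92/3) = 2187/875840

r = 3; a_0 = 1; a_1 = -9/14; a_2 = 81/476; a_3 = -243/9520; a_4 = 2187/875840


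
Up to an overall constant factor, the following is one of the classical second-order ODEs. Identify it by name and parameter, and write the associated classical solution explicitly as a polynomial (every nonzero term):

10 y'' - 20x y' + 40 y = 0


All three coefficients share the factor 10; dividing through by 10 gives  y'' - 2x y' + 4 y = 0.
This matches the Hermite equation y'' - 2x y' + 2n y = 0 with 2n = 4, so n = 2; the polynomial solution is H_2(x).
With y = sum_k a_k x^k, matching x^k gives (k+2)(k+1) a_{k+2} = 2(k - n) a_k = 2(k - 2) a_k. The right side vanishes at k = 2, so the series with the parity of 2 terminates at degree 2.
Standard normalization: leading coefficient of H_n is 2^n, so a_2 = 2^2 = 4. Work downward with a_k = (k+1)(k+2) a_{k+2} / (2(k - n)):
  a_0 = (1)(2)(4) / (2(0 - 2)) = 8/(-4) = -2
Hence H_2(x) = 4 x^2 - 2.

H_2(x); series = 4 x^2 - 2


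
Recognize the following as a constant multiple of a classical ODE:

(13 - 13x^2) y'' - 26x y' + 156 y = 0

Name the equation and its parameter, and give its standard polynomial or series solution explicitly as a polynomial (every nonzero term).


All three coefficients share the factor 13; dividing through by 13 gives  (1 - x^2) y'' - 2x y' + 12 y = 0.
This matches the Legendre equation (1 - x^2) y'' - 2x y' + n(n+1) y = 0 (note the -2x y' term) with n(n+1) = 12, so n = 3; the polynomial solution is P_3(x).
With y = sum_k a_k x^k, matching x^k gives (k+2)(k+1) a_{k+2} = [k(k+1) - n(n+1)] a_k = (k - 3)(k + 4) a_k. The right side vanishes at k = 3, so the series with the parity of 3 terminates at degree 3.
Standard normalization (P_n(1) = 1): leading coefficient (2n)!/(2^n (n!)^2) = 720/(8*36) = 5/2, so a_3 = 5/2. Work downward with a_k = (k+1)(k+2) a_{k+2} / ((k - 3)(k + 4)):
  a_1 = (2)(3)(5/2) / ((1 - 3)(1 + 4)) = 15/(-10) = -3/2
Hence P_3(x) = 5 x^3/2 - 3 x/2.

P_3(x); series = 5 x^3/2 - 3 x/2


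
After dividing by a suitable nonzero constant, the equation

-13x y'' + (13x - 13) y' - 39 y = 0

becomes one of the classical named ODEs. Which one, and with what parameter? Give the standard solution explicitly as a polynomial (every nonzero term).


All three coefficients share the factor -13; dividing through by -13 gives  x y'' + (1 - x) y' + 3 y = 0.
This matches the Laguerre equation x y'' + (1 - x) y' + n y = 0 with n = 3; the polynomial solution is L_3(x).
With y = sum_k a_k x^k, matching x^k gives (k+1)k a_{k+1} + (k+1) a_{k+1} - k a_k + n a_k = 0, i.e. (k+1)^2 a_{k+1} = (k - n) a_k = (k - 3) a_k. The right side vanishes at k = 3, so the series terminates at degree 3.
Standard normalization L_n(0) = 1 gives a_0 = 1. Work upward with a_{k+1} = (k - 3) a_k / (k+1)^2:
  a_1 = (0 - 3)(1) / 1^2 = -3/1 = -3
  a_2 = (1 - 3)(-3) / 2^2 = 6/4 = 3/2
  a_3 = (2 - 3)(3/2) / 3^2 = (-3/2)/9 = -1/6
Hence L_3(x) = -x^3/6 + 3 x^2/2 - 3 x + 1.

L_3(x); series = -x^3/6 + 3 x^2/2 - 3 x + 1


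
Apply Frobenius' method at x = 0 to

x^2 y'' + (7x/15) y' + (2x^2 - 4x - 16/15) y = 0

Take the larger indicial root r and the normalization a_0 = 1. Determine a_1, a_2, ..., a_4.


Write in Frobenius form y'' + (p(x)/x) y' + (q(x)/x^2) y = 0:
  p(x) = 7/15,  q(x) = 2x^2 - 4x - 16/15.
Indicial equation: r(r-1) + (7/15) r + (-16/15) = 0 -> roots r_1 = 4/3, r_2 = -4/5.
Take r = r_1 = 4/3. Let y(x) = x^r sum_{n>=0} a_n x^n with a_0 = 1.
Substitute y = x^r sum a_n x^n and match x^{r+n}. The recurrence is
  D(n) a_n - 4 a_{n-1} + 2 a_{n-2} = 0,  where D(n) = (r+n)(r+n-1) + (7/15)(r+n) + (-16/15).
  a_n = [4 a_{n-1} - 2 a_{n-2}] / D(n).
Since the indicial polynomial factors as (r - r_1)(r - r_2), D(n) = (r_1 + n - r_1)(r_1 + n - r_2) = n(n + 32/15).
Evaluating step by step (a_0 = 1):
  n = 1: D(1) = 1(1 + 32/15) = 47/15; numerator = 4(1) = 4; a_1 = (4)/(47/15) = 60/47
  n = 2: D(2) = 2(2 + 32/15) = 124/15; numerator = 4(60/47) - 2(1) = 146/47; a_2 = (146/47)/(124/15) = 1095/2914
  n = 3: D(3) = 3(3 + 32/15) = 77/5; numerator = 4(1095/2914) - 2(60/47) = -1530/1457; a_3 = (-1530/1457)/(77/5) = -7650/112189
  n = 4: D(4) = 4(4 + 32/15) = 368/15; numerator = 4(-7650/112189) - 2(1095/2914) = -2445/2387; a_4 = (-2445/2387)/(368/15) = -36675/878416

r = 4/3; a_0 = 1; a_1 = 60/47; a_2 = 1095/2914; a_3 = -7650/112189; a_4 = -36675/878416


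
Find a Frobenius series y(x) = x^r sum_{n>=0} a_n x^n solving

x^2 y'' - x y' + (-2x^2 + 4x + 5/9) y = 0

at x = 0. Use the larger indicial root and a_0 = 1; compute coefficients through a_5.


Write in Frobenius form y'' + (p(x)/x) y' + (q(x)/x^2) y = 0:
  p(x) = -1,  q(x) = -2x^2 + 4x + 5/9.
Indicial equation: r(r-1) + (-1) r + (5/9) = 0 -> roots r_1 = 5/3, r_2 = 1/3.
Take r = r_1 = 5/3. Let y(x) = x^r sum_{n>=0} a_n x^n with a_0 = 1.
Substitute y = x^r sum a_n x^n and match x^{r+n}. The recurrence is
  D(n) a_n + 4 a_{n-1} - 2 a_{n-2} = 0,  where D(n) = (r+n)(r+n-1) + (-1)(r+n) + (5/9).
  a_n = [-4 a_{n-1} + 2 a_{n-2}] / D(n).
Since the indicial polynomial factors as (r - r_1)(r - r_2), D(n) = (r_1 + n - r_1)(r_1 + n - r_2) = n(n + 4/3).
Evaluating step by step (a_0 = 1):
  n = 1: D(1) = 1(1 + 4/3) = 7/3; numerator = -4(1) = -4; a_1 = (-4)/(7/3) = -12/7
  n = 2: D(2) = 2(2 + 4/3) = 20/3; numerator = -4(-12/7) + 2(1) = 62/7; a_2 = (62/7)/(20/3) = 93/70
  n = 3: D(3) = 3(3 + 4/3) = 13; numerator = -4(93/70) + 2(-12/7) = -306/35; a_3 = (-306/35)/(13) = -306/455
  n = 4: D(4) = 4(4 + 4/3) = 64/3; numerator = -4(-306/455) + 2(93/70) = 2433/455; a_4 = (2433/455)/(64/3) = 7299/29120
  n = 5: D(5) = 5(5 + 4/3) = 95/3; numerator = -4(7299/29120) + 2(-306/455) = -17091/7280; a_5 = (-17091/7280)/(95/3) = -51273/691600

r = 5/3; a_0 = 1; a_1 = -12/7; a_2 = 93/70; a_3 = -306/455; a_4 = 7299/29120; a_5 = -51273/691600


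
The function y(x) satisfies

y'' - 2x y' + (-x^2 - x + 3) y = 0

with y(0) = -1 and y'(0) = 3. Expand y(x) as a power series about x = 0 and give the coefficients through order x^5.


Ansatz: y(x) = sum_{n>=0} a_n x^n, so y'(x) = sum_{n>=1} n a_n x^(n-1) and y''(x) = sum_{n>=2} n(n-1) a_n x^(n-2).
Substitute into P(x) y'' + Q(x) y' + R(x) y = 0 with P(x) = 1, Q(x) = -2x, R(x) = -x^2 - x + 3, and match powers of x.
Initial conditions: a_0 = -1, a_1 = 3.
Setting the coefficient of each power of x to zero and solving order by order (substituting the coefficients already found):
  x^0: 2 a_2 + 3 a_0 = 0  ->  2 a_2 = -3 a_0 = 3  ->  a_2 = 3/2
  x^1: 6 a_3 + a_1 - a_0 = 0  ->  6 a_3 = -a_1 + a_0 = -4  ->  a_3 = -2/3
  x^2: 12 a_4 - a_2 - a_1 - a_0 = 0  ->  12 a_4 = a_2 + a_1 + a_0 = 7/2  ->  a_4 = 7/24
  x^3: 20 a_5 - 3 a_3 - a_2 - a_1 = 0  ->  20 a_5 = 3 a_3 + a_2 + a_1 = 5/2  ->  a_5 = 1/8
Truncated series: y(x) = -1 + 3 x + (3/2) x^2 - (2/3) x^3 + (7/24) x^4 + (1/8) x^5 + O(x^6).

a_0 = -1; a_1 = 3; a_2 = 3/2; a_3 = -2/3; a_4 = 7/24; a_5 = 1/8


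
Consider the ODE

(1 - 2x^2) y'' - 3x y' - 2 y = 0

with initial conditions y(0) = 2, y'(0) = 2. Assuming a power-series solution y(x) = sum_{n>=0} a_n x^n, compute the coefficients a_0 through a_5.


Ansatz: y(x) = sum_{n>=0} a_n x^n, so y'(x) = sum_{n>=1} n a_n x^(n-1) and y''(x) = sum_{n>=2} n(n-1) a_n x^(n-2).
Substitute into P(x) y'' + Q(x) y' + R(x) y = 0 with P(x) = 1 - 2x^2, Q(x) = -3x, R(x) = -2, and match powers of x.
Initial conditions: a_0 = 2, a_1 = 2.
Setting the coefficient of each power of x to zero and solving order by order (substituting the coefficients already found):
  x^0: 2 a_2 - 2 a_0 = 0  ->  2 a_2 = 2 a_0 = 4  ->  a_2 = 2
  x^1: 6 a_3 - 5 a_1 = 0  ->  6 a_3 = 5 a_1 = 10  ->  a_3 = 5/3
  x^2: 12 a_4 - 12 a_2 = 0  ->  12 a_4 = 12 a_2 = 24  ->  a_4 = 2
  x^3: 20 a_5 - 23 a_3 = 0  ->  20 a_5 = 23 a_3 = 115/3  ->  a_5 = 23/12
Truncated series: y(x) = 2 + 2 x + 2 x^2 + (5/3) x^3 + 2 x^4 + (23/12) x^5 + O(x^6).

a_0 = 2; a_1 = 2; a_2 = 2; a_3 = 5/3; a_4 = 2; a_5 = 23/12


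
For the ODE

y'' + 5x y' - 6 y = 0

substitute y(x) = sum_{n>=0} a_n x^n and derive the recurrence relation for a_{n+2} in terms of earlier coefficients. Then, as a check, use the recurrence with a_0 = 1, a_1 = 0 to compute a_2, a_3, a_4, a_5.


Substitute y = sum_n a_n x^n.
y''(x) has coefficient (n+2)(n+1) a_{n+2} at x^n;
5 x y'(x) has coefficient 5 n a_n at x^n (shift);
-6 y(x) has coefficient -6 a_n at x^n.
Matching x^n: (n+2)(n+1) a_{n+2} + (5n - 6) a_n = 0.
Thus a_{n+2} = (-5n + 6) / ((n+1)(n+2)) * a_n.

Check with a_0 = 1, a_1 = 0 (apply the recurrence for n = 0, 1, 2, 3): a_0 = 1, a_1 = 0, a_2 = 3, a_3 = 0, a_4 = -1, a_5 = 0.

a_(n+2) = (-5n + 6) / ((n+1)(n+2)) * a_n; check: a_0 = 1, a_1 = 0, a_2 = 3, a_3 = 0, a_4 = -1, a_5 = 0


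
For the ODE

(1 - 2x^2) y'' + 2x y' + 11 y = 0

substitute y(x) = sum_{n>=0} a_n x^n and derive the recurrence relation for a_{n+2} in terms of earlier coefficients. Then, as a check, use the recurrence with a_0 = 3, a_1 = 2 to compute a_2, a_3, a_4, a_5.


Substitute y = sum_n a_n x^n.
(1 - 2 x^2) y'' contributes (n+2)(n+1) a_{n+2} - 2 n(n-1) a_n at x^n.
2 x y'(x) contributes 2 n a_n at x^n.
11 y(x) contributes 11 a_n at x^n.
Matching x^n: (n+2)(n+1) a_{n+2} + (-2 n(n-1) + 2 n + 11) a_n = 0.
Thus a_{n+2} = (2 n(n-1) - 2 n - 11) / ((n+1)(n+2)) * a_n.

Check with a_0 = 3, a_1 = 2 (apply the recurrence for n = 0, 1, 2, 3): a_0 = 3, a_1 = 2, a_2 = -33/2, a_3 = -13/3, a_4 = 121/8, a_5 = 13/12.

a_(n+2) = (2 n(n-1) - 2 n - 11) / ((n+1)(n+2)) * a_n; check: a_0 = 3, a_1 = 2, a_2 = -33/2, a_3 = -13/3, a_4 = 121/8, a_5 = 13/12


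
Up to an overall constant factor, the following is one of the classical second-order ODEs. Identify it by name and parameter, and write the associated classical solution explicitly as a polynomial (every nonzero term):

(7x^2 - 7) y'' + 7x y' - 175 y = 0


All three coefficients share the factor -7; dividing through by -7 gives  (1 - x^2) y'' - x y' + 25 y = 0.
This matches the Chebyshev equation (1 - x^2) y'' - x y' + n^2 y = 0 (note the -x y' term, not -2x y') with n^2 = 25, so n = 5; the polynomial solution is T_5(x).
With y = sum_k a_k x^k, matching x^k gives (k+2)(k+1) a_{k+2} = (k^2 - n^2) a_k = (k - 5)(k + 5) a_k. The right side vanishes at k = 5, so the series with the parity of 5 terminates at degree 5.
Standard normalization: leading coefficient of T_n is 2^(n-1), so a_5 = 2^4 = 16. Work downward with a_k = (k+1)(k+2) a_{k+2} / ((k - 5)(k + 5)):
  a_3 = (4)(5)(16) / ((3 - 5)(3 + 5)) = 320/(-16) = -20
  a_1 = (2)(3)(-20) / ((1 - 5)(1 + 5)) = -120/(-24) = 5
Hence T_5(x) = 16 x^5 - 20 x^3 + 5 x.

T_5(x); series = 16 x^5 - 20 x^3 + 5 x


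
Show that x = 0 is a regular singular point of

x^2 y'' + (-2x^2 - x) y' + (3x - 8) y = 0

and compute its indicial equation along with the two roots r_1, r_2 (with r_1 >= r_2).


Divide by x^2 to reach normal form y'' + P_1(x) y' + P_2(x) y = 0 with P_1(x) = -2 - 1/x and P_2(x) = 3/x - 8/x^2.
x = 0 is a singular point because the y'-coefficient -2 - 1/x has a pole at x = 0 and the y-coefficient 3/x - 8/x^2 has a pole at x = 0.
It is a regular singular point because x P_1(x) = p(x) = -2x - 1 and x^2 P_2(x) = q(x) = 3x - 8 are polynomials, hence analytic at x = 0.
p(0) = -1,  q(0) = -8.
Indicial equation: r(r-1) + p(0) r + q(0) = 0, i.e. r^2 + (p(0) - 1) r + q(0) = 0, i.e. r^2 - 2 r - 8 = 0.
Discriminant: (-2)^2 - 4(-8) = 36, so r = (2 ± 6)/2.
Solving: r_1 = 4, r_2 = -2.

indicial: r^2 - 2 r - 8 = 0; roots r_1 = 4, r_2 = -2


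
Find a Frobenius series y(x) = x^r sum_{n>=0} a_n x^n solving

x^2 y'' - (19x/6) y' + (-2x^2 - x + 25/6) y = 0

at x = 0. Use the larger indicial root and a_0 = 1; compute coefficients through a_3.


Write in Frobenius form y'' + (p(x)/x) y' + (q(x)/x^2) y = 0:
  p(x) = -19/6,  q(x) = -2x^2 - x + 25/6.
Indicial equation: r(r-1) + (-19/6) r + (25/6) = 0 -> roots r_1 = 5/2, r_2 = 5/3.
Take r = r_1 = 5/2. Let y(x) = x^r sum_{n>=0} a_n x^n with a_0 = 1.
Substitute y = x^r sum a_n x^n and match x^{r+n}. The recurrence is
  D(n) a_n - 1 a_{n-1} - 2 a_{n-2} = 0,  where D(n) = (r+n)(r+n-1) + (-19/6)(r+n) + (25/6).
  a_n = [1 a_{n-1} + 2 a_{n-2}] / D(n).
Since the indicial polynomial factors as (r - r_1)(r - r_2), D(n) = (r_1 + n - r_1)(r_1 + n - r_2) = n(n + 5/6).
Evaluating step by step (a_0 = 1):
  n = 1: D(1) = 1(1 + 5/6) = 11/6; numerator = 1(1) = 1; a_1 = (1)/(11/6) = 6/11
  n = 2: D(2) = 2(2 + 5/6) = 17/3; numerator = 1(6/11) + 2(1) = 28/11; a_2 = (28/11)/(17/3) = 84/187
  n = 3: D(3) = 3(3 + 5/6) = 23/2; numerator = 1(84/187) + 2(6/11) = 288/187; a_3 = (288/187)/(23/2) = 576/4301

r = 5/2; a_0 = 1; a_1 = 6/11; a_2 = 84/187; a_3 = 576/4301


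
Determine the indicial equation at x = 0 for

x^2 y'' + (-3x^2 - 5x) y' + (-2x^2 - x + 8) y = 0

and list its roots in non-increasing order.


Divide by x^2 to reach normal form y'' + P_1(x) y' + P_2(x) y = 0 with P_1(x) = -3 - 5/x and P_2(x) = -2 - 1/x + 8/x^2.
x = 0 is a singular point because the y'-coefficient -3 - 5/x has a pole at x = 0 and the y-coefficient -2 - 1/x + 8/x^2 has a pole at x = 0.
It is a regular singular point because x P_1(x) = p(x) = -3x - 5 and x^2 P_2(x) = q(x) = -2x^2 - x + 8 are polynomials, hence analytic at x = 0.
p(0) = -5,  q(0) = 8.
Indicial equation: r(r-1) + p(0) r + q(0) = 0, i.e. r^2 + (p(0) - 1) r + q(0) = 0, i.e. r^2 - 6 r + 8 = 0.
Discriminant: (-6)^2 - 4(8) = 4, so r = (6 ± 2)/2.
Solving: r_1 = 4, r_2 = 2.

indicial: r^2 - 6 r + 8 = 0; roots r_1 = 4, r_2 = 2


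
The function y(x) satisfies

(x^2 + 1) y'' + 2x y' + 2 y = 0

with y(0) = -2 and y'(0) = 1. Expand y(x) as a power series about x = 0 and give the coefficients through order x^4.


Ansatz: y(x) = sum_{n>=0} a_n x^n, so y'(x) = sum_{n>=1} n a_n x^(n-1) and y''(x) = sum_{n>=2} n(n-1) a_n x^(n-2).
Substitute into P(x) y'' + Q(x) y' + R(x) y = 0 with P(x) = x^2 + 1, Q(x) = 2x, R(x) = 2, and match powers of x.
Initial conditions: a_0 = -2, a_1 = 1.
Setting the coefficient of each power of x to zero and solving order by order (substituting the coefficients already found):
  x^0: 2 a_2 + 2 a_0 = 0  ->  2 a_2 = -2 a_0 = 4  ->  a_2 = 2
  x^1: 6 a_3 + 4 a_1 = 0  ->  6 a_3 = -4 a_1 = -4  ->  a_3 = -2/3
  x^2: 12 a_4 + 8 a_2 = 0  ->  12 a_4 = -8 a_2 = -16  ->  a_4 = -4/3
Truncated series: y(x) = -2 + x + 2 x^2 - (2/3) x^3 - (4/3) x^4 + O(x^5).

a_0 = -2; a_1 = 1; a_2 = 2; a_3 = -2/3; a_4 = -4/3


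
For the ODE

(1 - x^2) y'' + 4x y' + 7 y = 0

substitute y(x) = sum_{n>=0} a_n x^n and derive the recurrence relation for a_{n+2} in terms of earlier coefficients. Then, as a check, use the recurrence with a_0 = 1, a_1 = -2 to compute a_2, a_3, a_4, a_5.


Substitute y = sum_n a_n x^n.
(1 - 1 x^2) y'' contributes (n+2)(n+1) a_{n+2} - n(n-1) a_n at x^n.
4 x y'(x) contributes 4 n a_n at x^n.
7 y(x) contributes 7 a_n at x^n.
Matching x^n: (n+2)(n+1) a_{n+2} + (-n(n-1) + 4 n + 7) a_n = 0.
Thus a_{n+2} = (n(n-1) - 4 n - 7) / ((n+1)(n+2)) * a_n.

Check with a_0 = 1, a_1 = -2 (apply the recurrence for n = 0, 1, 2, 3): a_0 = 1, a_1 = -2, a_2 = -7/2, a_3 = 11/3, a_4 = 91/24, a_5 = -143/60.

a_(n+2) = (n(n-1) - 4 n - 7) / ((n+1)(n+2)) * a_n; check: a_0 = 1, a_1 = -2, a_2 = -7/2, a_3 = 11/3, a_4 = 91/24, a_5 = -143/60


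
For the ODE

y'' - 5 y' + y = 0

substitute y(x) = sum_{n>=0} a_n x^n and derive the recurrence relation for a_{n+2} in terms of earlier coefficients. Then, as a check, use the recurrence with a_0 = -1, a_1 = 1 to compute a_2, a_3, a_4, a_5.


Substitute y = sum_n a_n x^n.
y''(x) has coefficient (n+2)(n+1) a_{n+2} at x^n;
-5 y'(x) has coefficient -5 (n+1) a_{n+1} at x^n;
y(x) has coefficient 1 a_n at x^n.
Matching x^n: (n+2)(n+1) a_{n+2} - 5 (n+1) a_{n+1} + 1 a_n = 0.
Thus a_{n+2} = [5 (n+1) a_{n+1} - 1 a_n] / ((n+1)(n+2)).

Check with a_0 = -1, a_1 = 1 (apply the recurrence for n = 0, 1, 2, 3): a_0 = -1, a_1 = 1, a_2 = 3, a_3 = 29/6, a_4 = 139/24, a_5 = 111/20.

a_(n+2) = [5 (n+1) a_(n+1) - 1 a_n] / ((n+1)(n+2)); check: a_0 = -1, a_1 = 1, a_2 = 3, a_3 = 29/6, a_4 = 139/24, a_5 = 111/20


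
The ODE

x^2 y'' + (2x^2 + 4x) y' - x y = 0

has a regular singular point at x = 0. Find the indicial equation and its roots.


Divide by x^2 to reach normal form y'' + P_1(x) y' + P_2(x) y = 0 with P_1(x) = 2 + 4/x and P_2(x) = -1/x.
x = 0 is a singular point because the y'-coefficient 2 + 4/x has a pole at x = 0 and the y-coefficient -1/x has a pole at x = 0.
It is a regular singular point because x P_1(x) = p(x) = 2x + 4 and x^2 P_2(x) = q(x) = -x are polynomials, hence analytic at x = 0.
p(0) = 4,  q(0) = 0.
Indicial equation: r(r-1) + p(0) r + q(0) = 0, i.e. r^2 + (p(0) - 1) r + q(0) = 0, i.e. r^2 + 3 r = 0.
Discriminant: (3)^2 - 4(0) = 9, so r = (-3 ± 3)/2.
Solving: r_1 = 0, r_2 = -3.

indicial: r^2 + 3 r = 0; roots r_1 = 0, r_2 = -3
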